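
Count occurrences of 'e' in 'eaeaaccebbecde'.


Scanning 'eaeaaccebbecde' for 'e':
  Position 0: 'e' -> MATCH (count: 1)
  Position 2: 'e' -> MATCH (count: 2)
  Position 7: 'e' -> MATCH (count: 3)
  Position 10: 'e' -> MATCH (count: 4)
  Position 13: 'e' -> MATCH (count: 5)
Total occurrences of 'e': 5

5


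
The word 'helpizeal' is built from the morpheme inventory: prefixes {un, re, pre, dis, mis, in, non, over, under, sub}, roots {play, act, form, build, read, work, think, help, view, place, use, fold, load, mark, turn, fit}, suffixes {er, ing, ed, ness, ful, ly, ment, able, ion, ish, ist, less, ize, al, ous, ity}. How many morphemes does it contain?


Segmenting 'helpizeal' against the inventory:
  'help' -> root (morpheme 1)
  'ize' -> suffix (morpheme 2)
  'al' -> suffix (morpheme 3)
Total morphemes: 3

3


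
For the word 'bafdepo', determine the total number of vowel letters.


Scanning each character of 'bafdepo':
  Position 1: 'b' -> consonant (running count: 0)
  Position 2: 'a' -> vowel (running count: 1)
  Position 3: 'f' -> consonant (running count: 1)
  Position 4: 'd' -> consonant (running count: 1)
  Position 5: 'e' -> vowel (running count: 2)
  Position 6: 'p' -> consonant (running count: 2)
  Position 7: 'o' -> vowel (running count: 3)
Total vowels: 3

3


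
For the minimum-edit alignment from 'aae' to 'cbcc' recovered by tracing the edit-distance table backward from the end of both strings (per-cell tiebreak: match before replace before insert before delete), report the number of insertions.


Edit distance = 4. Backtracking from cell (3, 4) with preference match > replace > insert > delete,
then listing the resulting alignment 'aae' -> 'cbcc' left to right:
  Step 1: insert 'c' [insertion #1]
  Step 2: replace a->b
  Step 3: replace a->c
  Step 4: replace e->c
Total insertions: 1

1


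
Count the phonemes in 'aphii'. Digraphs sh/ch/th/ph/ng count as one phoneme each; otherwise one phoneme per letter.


Parsing 'aphii' greedily, digraphs first:
  'a' -> vowel phoneme (phonemes so far: 1)
  'ph' -> digraph (1 consonant phoneme) (phonemes so far: 2)
  'i' -> vowel phoneme (phonemes so far: 3)
  'i' -> vowel phoneme (phonemes so far: 4)
Total phonemes: 4

4


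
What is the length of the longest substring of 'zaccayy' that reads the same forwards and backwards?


Scanning 'zaccayy' for palindromic substrings.
Substring at positions 1-4: 'acca'.
Check: reverse('acca') = 'acca' -> palindrome confirmed.
Neighbouring characters ('z' / 'y') break symmetry, so it cannot extend further.
No longer palindromic substring exists; longest length = 4

4


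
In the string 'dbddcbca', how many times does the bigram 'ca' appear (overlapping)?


Scanning 'dbddcbca' for bigram 'ca':
  Position 0: 'db' -> no
  Position 1: 'bd' -> no
  Position 2: 'dd' -> no
  Position 3: 'dc' -> no
  Position 4: 'cb' -> no
  Position 5: 'bc' -> no
  Position 6: 'ca' -> MATCH
Total matches: 1

1


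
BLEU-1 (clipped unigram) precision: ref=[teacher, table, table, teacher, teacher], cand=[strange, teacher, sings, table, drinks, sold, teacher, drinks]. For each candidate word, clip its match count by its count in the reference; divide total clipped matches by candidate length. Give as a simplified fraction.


Reference word counts: {'table': 2, 'teacher': 3}
Checking each candidate word (with clipping):
  'strange' -> not in reference -> no match (matches: 0)
  'teacher' -> in reference (ref count 3, used 1/3) -> match (matches: 1)
  'sings' -> not in reference -> no match (matches: 1)
  'table' -> in reference (ref count 2, used 1/2) -> match (matches: 2)
  'drinks' -> not in reference -> no match (matches: 2)
  'sold' -> not in reference -> no match (matches: 2)
  'teacher' -> in reference (ref count 3, used 2/3) -> match (matches: 3)
  'drinks' -> not in reference -> no match (matches: 3)
Clipped matches: 3, Candidate length: 8
Precision = 3/8

3/8


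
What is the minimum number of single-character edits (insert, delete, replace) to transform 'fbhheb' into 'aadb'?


Building DP table for s1='fbhheb' (len 6) and s2='aadb' (len 4):
       a  a  d  b
    0  1  2  3  4
  f 1  1  2  3  4
  b 2  2  2  3  3
  h 3  3  3  3  4
  h 4  4  4  4  4
  e 5  5  5  5  5
  b 6  6  6  6  5
Edit distance = dp[6][4] = 5

5


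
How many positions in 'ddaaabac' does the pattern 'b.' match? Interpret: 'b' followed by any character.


Pattern: b. means 'b' followed by any character.
Scanning 'ddaaabac' position-by-position:
  Pos 0: window 'dd' -> no
  Pos 1: window 'da' -> no
  Pos 2: window 'aa' -> no
  Pos 3: window 'aa' -> no
  Pos 4: window 'ab' -> no
  Pos 5: window 'ba' -> MATCH
  Pos 6: window 'ac' -> no
  Pos 7: window 'c' -> no
Total matches: 1

1


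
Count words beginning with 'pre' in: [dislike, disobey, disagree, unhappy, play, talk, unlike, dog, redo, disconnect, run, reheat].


Checking each word for prefix 'pre':
  'dislike' -> no (count: 0)
  'disobey' -> no (count: 0)
  'disagree' -> no (count: 0)
  'unhappy' -> no (count: 0)
  'play' -> no (count: 0)
  'talk' -> no (count: 0)
  'unlike' -> no (count: 0)
  'dog' -> no (count: 0)
  'redo' -> no (count: 0)
  'disconnect' -> no (count: 0)
  'run' -> no (count: 0)
  'reheat' -> no (count: 0)
Total with prefix 'pre': 0

0


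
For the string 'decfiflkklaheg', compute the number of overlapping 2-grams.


String 'decfiflkklaheg' has length L = 14.
Number of overlapping n-grams = L - n + 1
Substituting: 14 - 2 + 1 = 13

13


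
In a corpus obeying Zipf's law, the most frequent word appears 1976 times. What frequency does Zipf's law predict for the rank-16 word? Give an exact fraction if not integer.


Zipf's law: freq(rank) = f1 / rank
f1 = 1976, rank = 16
freq = 1976 / 16
GCD(1976, 16) = 8
Simplified: 247/2

247/2


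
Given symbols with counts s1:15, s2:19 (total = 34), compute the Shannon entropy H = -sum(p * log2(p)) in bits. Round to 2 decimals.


Computing entropy H = -sum(p_i * log2(p_i)):
  s1: p = 15/34 = 0.4412, -p*log2(p) = 0.5208
  s2: p = 19/34 = 0.5588, -p*log2(p) = 0.4692
H = sum of terms = 0.9900
Rounded to 2 decimals: 0.99

0.99


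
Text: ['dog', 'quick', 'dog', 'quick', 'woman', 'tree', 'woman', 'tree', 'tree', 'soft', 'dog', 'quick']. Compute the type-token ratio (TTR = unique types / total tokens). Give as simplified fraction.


Tokens: 12
Unique types: ('dog', 'quick', 'soft', 'tree', 'woman') = 5
TTR = 5/12
Already in lowest terms.

5/12


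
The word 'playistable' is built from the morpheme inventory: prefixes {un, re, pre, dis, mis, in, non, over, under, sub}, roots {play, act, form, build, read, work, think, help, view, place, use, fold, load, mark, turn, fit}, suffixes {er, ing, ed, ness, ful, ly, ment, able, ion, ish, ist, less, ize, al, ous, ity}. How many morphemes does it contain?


Segmenting 'playistable' against the inventory:
  'play' -> root (morpheme 1)
  'ist' -> suffix (morpheme 2)
  'able' -> suffix (morpheme 3)
Total morphemes: 3

3


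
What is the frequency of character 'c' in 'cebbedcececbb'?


Scanning 'cebbedcececbb' for 'c':
  Position 0: 'c' -> MATCH (count: 1)
  Position 6: 'c' -> MATCH (count: 2)
  Position 8: 'c' -> MATCH (count: 3)
  Position 10: 'c' -> MATCH (count: 4)
Total occurrences of 'c': 4

4


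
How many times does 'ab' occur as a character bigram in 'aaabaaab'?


Scanning 'aaabaaab' for bigram 'ab':
  Position 0: 'aa' -> no
  Position 1: 'aa' -> no
  Position 2: 'ab' -> MATCH
  Position 3: 'ba' -> no
  Position 4: 'aa' -> no
  Position 5: 'aa' -> no
  Position 6: 'ab' -> MATCH
Total matches: 2

2


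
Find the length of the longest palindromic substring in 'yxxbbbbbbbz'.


Scanning 'yxxbbbbbbbz' for palindromic substrings.
Substring at positions 3-9: 'bbbbbbb'.
Check: reverse('bbbbbbb') = 'bbbbbbb' -> palindrome confirmed.
Neighbouring characters ('x' / 'z') break symmetry, so it cannot extend further.
No longer palindromic substring exists; longest length = 7

7


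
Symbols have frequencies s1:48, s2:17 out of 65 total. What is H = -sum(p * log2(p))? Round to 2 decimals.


Computing entropy H = -sum(p_i * log2(p_i)):
  s1: p = 48/65 = 0.7385, -p*log2(p) = 0.3230
  s2: p = 17/65 = 0.2615, -p*log2(p) = 0.5061
H = sum of terms = 0.8291
Rounded to 2 decimals: 0.83

0.83


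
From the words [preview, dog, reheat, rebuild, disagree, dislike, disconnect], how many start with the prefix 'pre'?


Checking each word for prefix 'pre':
  'preview' -> YES, starts with 'pre' (count: 1)
  'dog' -> no (count: 1)
  'reheat' -> no (count: 1)
  'rebuild' -> no (count: 1)
  'disagree' -> no (count: 1)
  'dislike' -> no (count: 1)
  'disconnect' -> no (count: 1)
Total with prefix 'pre': 1

1


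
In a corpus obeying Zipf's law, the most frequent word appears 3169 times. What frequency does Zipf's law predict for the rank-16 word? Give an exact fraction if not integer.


Zipf's law: freq(rank) = f1 / rank
f1 = 3169, rank = 16
freq = 3169 / 16
GCD(3169, 16) = 1
Simplified: 3169/16

3169/16


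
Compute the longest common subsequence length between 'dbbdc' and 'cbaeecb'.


DP table for LCS of 'dbbdc' and 'cbaeecb':
       c  b  a  e  e  c  b
    0  0  0  0  0  0  0  0
  d 0  0  0  0  0  0  0  0
  b 0  0  1  1  1  1  1  1
  b 0  0  1  1  1  1  1  2
  d 0  0  1  1  1  1  1  2
  c 0  1  1  1  1  1  2  2
LCS: 'bb'
LCS length = 2

2


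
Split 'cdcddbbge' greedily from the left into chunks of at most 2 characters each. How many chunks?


'cdcddbbge' has 9 characters.
Chunking with max size 2:
  Chunk 1: 'cd' (positions 0-1)
  Chunk 2: 'cd' (positions 2-3)
  Chunk 3: 'db' (positions 4-5)
  Chunk 4: 'bg' (positions 6-7)
  Chunk 5: 'e' (positions 8-8)
Total chunks: ceil(9 / 2) = 5

5


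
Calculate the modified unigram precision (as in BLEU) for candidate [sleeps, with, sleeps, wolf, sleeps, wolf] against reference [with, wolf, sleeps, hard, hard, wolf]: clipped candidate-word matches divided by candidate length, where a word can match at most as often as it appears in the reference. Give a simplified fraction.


Reference word counts: {'hard': 2, 'sleeps': 1, 'with': 1, 'wolf': 2}
Checking each candidate word (with clipping):
  'sleeps' -> in reference (ref count 1, used 1/1) -> match (matches: 1)
  'with' -> in reference (ref count 1, used 1/1) -> match (matches: 2)
  'sleeps' -> ref count 1 already used up (1/1) -> clipped, no match (matches: 2)
  'wolf' -> in reference (ref count 2, used 1/2) -> match (matches: 3)
  'sleeps' -> ref count 1 already used up (1/1) -> clipped, no match (matches: 3)
  'wolf' -> in reference (ref count 2, used 2/2) -> match (matches: 4)
Clipped matches: 4, Candidate length: 6
Precision = 4/6 = 2/3

2/3


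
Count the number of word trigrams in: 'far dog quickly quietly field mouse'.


Word trigrams from [6] words:
  Trigram 1: (far dog quickly)
  Trigram 2: (dog quickly quietly)
  Trigram 3: (quickly quietly field)
  Trigram 4: (quietly field mouse)
Total word trigrams: 6 - 2 = 4

4


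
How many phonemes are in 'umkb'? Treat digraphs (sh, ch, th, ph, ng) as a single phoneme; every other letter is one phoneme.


Parsing 'umkb' greedily, digraphs first:
  'u' -> vowel phoneme (phonemes so far: 1)
  'm' -> consonant phoneme (phonemes so far: 2)
  'k' -> consonant phoneme (phonemes so far: 3)
  'b' -> consonant phoneme (phonemes so far: 4)
Total phonemes: 4

4


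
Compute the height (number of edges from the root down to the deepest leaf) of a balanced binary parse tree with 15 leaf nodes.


In a balanced binary tree with n leaves the deepest leaf is ceil(log2(n)) edges below the root.
log2(15) = 3.9069
ceil(3.9069) = 4
height (edges) = 4

4


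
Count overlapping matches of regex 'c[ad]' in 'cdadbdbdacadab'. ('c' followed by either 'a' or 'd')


Pattern: c[ad] means 'c' followed by either 'a' or 'd'.
Scanning 'cdadbdbdacadab' position-by-position:
  Pos 0: window 'cd' -> MATCH
  Pos 1: window 'da' -> no
  Pos 2: window 'ad' -> no
  Pos 3: window 'db' -> no
  Pos 4: window 'bd' -> no
  Pos 5: window 'db' -> no
  Pos 6: window 'bd' -> no
  Pos 7: window 'da' -> no
  Pos 8: window 'ac' -> no
  Pos 9: window 'ca' -> MATCH
  Pos 10: window 'ad' -> no
  Pos 11: window 'da' -> no
  Pos 12: window 'ab' -> no
  Pos 13: window 'b' -> no
Total matches: 2

2


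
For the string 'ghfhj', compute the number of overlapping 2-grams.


String 'ghfhj' has length L = 5.
Number of overlapping n-grams = L - n + 1
Substituting: 5 - 2 + 1 = 4

4


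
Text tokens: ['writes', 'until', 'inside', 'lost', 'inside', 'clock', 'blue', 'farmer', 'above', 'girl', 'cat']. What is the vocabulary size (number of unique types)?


Listing all tokens and tracking unique types:
  Token 1: 'writes' -> NEW (unique so far: 1)
  Token 2: 'until' -> NEW (unique so far: 2)
  Token 3: 'inside' -> NEW (unique so far: 3)
  Token 4: 'lost' -> NEW (unique so far: 4)
  Token 5: 'inside' -> duplicate (unique so far: 4)
  Token 6: 'clock' -> NEW (unique so far: 5)
  Token 7: 'blue' -> NEW (unique so far: 6)
  Token 8: 'farmer' -> NEW (unique so far: 7)
  Token 9: 'above' -> NEW (unique so far: 8)
  Token 10: 'girl' -> NEW (unique so far: 9)
  Token 11: 'cat' -> NEW (unique so far: 10)
Unique types: ('above', 'blue', 'cat', 'clock', 'farmer', 'girl', 'inside', 'lost', 'until', 'writes')
Vocabulary size: 10

10


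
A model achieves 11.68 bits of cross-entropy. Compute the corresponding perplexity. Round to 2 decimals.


Perplexity formula: PP = 2^H
H = 11.68
PP = 2^11.68
Decompose: 2^11.68 = 2^11 * 2^0.68
2^11 = 2048, 2^0.68 ~ 1.6021398
PP ~ 2048 * 1.6021398 = 3281.1823104
Rounded to 2 decimals: 3281.18

3281.18


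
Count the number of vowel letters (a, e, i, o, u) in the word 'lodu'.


Scanning each character of 'lodu':
  Position 1: 'l' -> consonant (running count: 0)
  Position 2: 'o' -> vowel (running count: 1)
  Position 3: 'd' -> consonant (running count: 1)
  Position 4: 'u' -> vowel (running count: 2)
Total vowels: 2

2


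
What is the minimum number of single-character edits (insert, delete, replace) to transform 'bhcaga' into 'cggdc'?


Building DP table for s1='bhcaga' (len 6) and s2='cggdc' (len 5):
       c  g  g  d  c
    0  1  2  3  4  5
  b 1  1  2  3  4  5
  h 2  2  2  3  4  5
  c 3  2  3  3  4  4
  a 4  3  3  4  4  5
  g 5  4  3  3  4  5
  a 6  5  4  4  4  5
Edit distance = dp[6][5] = 5

5


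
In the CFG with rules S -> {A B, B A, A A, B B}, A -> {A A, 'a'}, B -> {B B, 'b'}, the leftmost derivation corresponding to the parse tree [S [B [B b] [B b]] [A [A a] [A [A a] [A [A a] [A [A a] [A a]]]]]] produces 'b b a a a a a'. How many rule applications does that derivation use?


Every bracketed nonterminal node [X ...] in the tree is produced by exactly one rule application.
Reading the tree off as a leftmost derivation:
  Step 1: S  =>  B A   (applied S -> B A)
  Step 2: B A  =>  B B A   (applied B -> B B)
  Step 3: B B A  =>  b B A   (applied B -> b)
  Step 4: b B A  =>  b b A   (applied B -> b)
  Step 5: b b A  =>  b b A A   (applied A -> A A)
  Step 6: b b A A  =>  b b a A   (applied A -> a)
  Step 7: b b a A  =>  b b a A A   (applied A -> A A)
  Step 8: b b a A A  =>  b b a a A   (applied A -> a)
  Step 9: b b a a A  =>  b b a a A A   (applied A -> A A)
  Step 10: b b a a A A  =>  b b a a a A   (applied A -> a)
  Step 11: b b a a a A  =>  b b a a a A A   (applied A -> A A)
  Step 12: b b a a a A A  =>  b b a a a a A   (applied A -> a)
  Step 13: b b a a a a A  =>  b b a a a a a   (applied A -> a)
Final yield: b b a a a a a
Total rewrite steps: 13

13


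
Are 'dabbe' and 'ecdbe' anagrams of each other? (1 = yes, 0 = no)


Sort characters of 'dabbe': 'abbde'
Sort characters of 'ecdbe': 'bcdee'
Sorted forms differ -> they are NOT anagrams
Result: 0

0


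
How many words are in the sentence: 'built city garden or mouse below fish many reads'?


Counting words by splitting on spaces:
  Word 1: 'built'
  Word 2: 'city'
  Word 3: 'garden'
  Word 4: 'or'
  Word 5: 'mouse'
  Word 6: 'below'
  Word 7: 'fish'
  Word 8: 'many'
  Word 9: 'reads'
Total words: 9

9


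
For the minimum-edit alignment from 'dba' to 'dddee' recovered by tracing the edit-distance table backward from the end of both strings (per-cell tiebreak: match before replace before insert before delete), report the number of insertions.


Edit distance = 4. Backtracking from cell (3, 5) with preference match > replace > insert > delete,
then listing the resulting alignment 'dba' -> 'dddee' left to right:
  Step 1: insert 'd' [insertion #1]
  Step 2: insert 'd' [insertion #2]
  Step 3: keep 'd'
  Step 4: replace b->e
  Step 5: replace a->e
Total insertions: 2

2


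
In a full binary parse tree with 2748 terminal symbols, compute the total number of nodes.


Leaf nodes (terminals): 2748
Internal nodes = n - 1 = 2748 - 1 = 2747
Total = leaves + internal = 2748 + 2747 = 5495

5495


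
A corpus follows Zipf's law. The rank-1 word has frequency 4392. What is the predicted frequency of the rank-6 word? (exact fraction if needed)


Zipf's law: freq(rank) = f1 / rank
f1 = 4392, rank = 6
freq = 4392 / 6
= 732

732


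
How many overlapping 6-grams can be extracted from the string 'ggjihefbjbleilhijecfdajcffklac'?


String 'ggjihefbjbleilhijecfdajcffklac' has length L = 30.
Number of overlapping n-grams = L - n + 1
Substituting: 30 - 6 + 1 = 25

25


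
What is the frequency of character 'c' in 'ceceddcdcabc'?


Scanning 'ceceddcdcabc' for 'c':
  Position 0: 'c' -> MATCH (count: 1)
  Position 2: 'c' -> MATCH (count: 2)
  Position 6: 'c' -> MATCH (count: 3)
  Position 8: 'c' -> MATCH (count: 4)
  Position 11: 'c' -> MATCH (count: 5)
Total occurrences of 'c': 5

5


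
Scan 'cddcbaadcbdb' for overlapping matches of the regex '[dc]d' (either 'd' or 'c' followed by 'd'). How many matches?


Pattern: [dc]d means either 'd' or 'c' followed by 'd'.
Scanning 'cddcbaadcbdb' position-by-position:
  Pos 0: window 'cd' -> MATCH
  Pos 1: window 'dd' -> MATCH
  Pos 2: window 'dc' -> no
  Pos 3: window 'cb' -> no
  Pos 4: window 'ba' -> no
  Pos 5: window 'aa' -> no
  Pos 6: window 'ad' -> no
  Pos 7: window 'dc' -> no
  Pos 8: window 'cb' -> no
  Pos 9: window 'bd' -> no
  Pos 10: window 'db' -> no
  Pos 11: window 'b' -> no
Total matches: 2

2


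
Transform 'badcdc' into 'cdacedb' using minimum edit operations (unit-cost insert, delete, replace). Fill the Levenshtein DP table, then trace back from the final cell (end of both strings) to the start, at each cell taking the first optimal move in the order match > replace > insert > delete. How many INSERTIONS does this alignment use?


Edit distance = 5. Backtracking from cell (6, 7) with preference match > replace > insert > delete,
then listing the resulting alignment 'badcdc' -> 'cdacedb' left to right:
  Step 1: insert 'c' [insertion #1]
  Step 2: replace b->d
  Step 3: keep 'a'
  Step 4: replace d->c
  Step 5: replace c->e
  Step 6: keep 'd'
  Step 7: replace c->b
Total insertions: 1

1


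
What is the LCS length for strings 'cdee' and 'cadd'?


DP table for LCS of 'cdee' and 'cadd':
       c  a  d  d
    0  0  0  0  0
  c 0  1  1  1  1
  d 0  1  1  2  2
  e 0  1  1  2  2
  e 0  1  1  2  2
LCS: 'cd'
LCS length = 2

2


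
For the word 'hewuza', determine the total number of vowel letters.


Scanning each character of 'hewuza':
  Position 1: 'h' -> consonant (running count: 0)
  Position 2: 'e' -> vowel (running count: 1)
  Position 3: 'w' -> consonant (running count: 1)
  Position 4: 'u' -> vowel (running count: 2)
  Position 5: 'z' -> consonant (running count: 2)
  Position 6: 'a' -> vowel (running count: 3)
Total vowels: 3

3


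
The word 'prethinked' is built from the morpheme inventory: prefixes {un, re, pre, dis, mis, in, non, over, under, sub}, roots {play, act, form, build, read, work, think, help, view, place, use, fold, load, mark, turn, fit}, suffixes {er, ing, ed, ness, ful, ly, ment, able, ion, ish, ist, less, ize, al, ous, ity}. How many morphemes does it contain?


Segmenting 'prethinked' against the inventory:
  'pre' -> prefix (morpheme 1)
  'think' -> root (morpheme 2)
  'ed' -> suffix (morpheme 3)
Total morphemes: 3

3


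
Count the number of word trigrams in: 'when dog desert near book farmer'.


Word trigrams from [6] words:
  Trigram 1: (when dog desert)
  Trigram 2: (dog desert near)
  Trigram 3: (desert near book)
  Trigram 4: (near book farmer)
Total word trigrams: 6 - 2 = 4

4


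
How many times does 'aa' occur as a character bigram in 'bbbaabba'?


Scanning 'bbbaabba' for bigram 'aa':
  Position 0: 'bb' -> no
  Position 1: 'bb' -> no
  Position 2: 'ba' -> no
  Position 3: 'aa' -> MATCH
  Position 4: 'ab' -> no
  Position 5: 'bb' -> no
  Position 6: 'ba' -> no
Total matches: 1

1


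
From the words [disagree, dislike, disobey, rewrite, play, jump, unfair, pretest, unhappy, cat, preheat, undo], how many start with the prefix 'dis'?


Checking each word for prefix 'dis':
  'disagree' -> YES, starts with 'dis' (count: 1)
  'dislike' -> YES, starts with 'dis' (count: 2)
  'disobey' -> YES, starts with 'dis' (count: 3)
  'rewrite' -> no (count: 3)
  'play' -> no (count: 3)
  'jump' -> no (count: 3)
  'unfair' -> no (count: 3)
  'pretest' -> no (count: 3)
  'unhappy' -> no (count: 3)
  'cat' -> no (count: 3)
  'preheat' -> no (count: 3)
  'undo' -> no (count: 3)
Total with prefix 'dis': 3

3


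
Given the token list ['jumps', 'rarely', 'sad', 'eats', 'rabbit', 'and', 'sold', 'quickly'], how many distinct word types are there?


Listing all tokens and tracking unique types:
  Token 1: 'jumps' -> NEW (unique so far: 1)
  Token 2: 'rarely' -> NEW (unique so far: 2)
  Token 3: 'sad' -> NEW (unique so far: 3)
  Token 4: 'eats' -> NEW (unique so far: 4)
  Token 5: 'rabbit' -> NEW (unique so far: 5)
  Token 6: 'and' -> NEW (unique so far: 6)
  Token 7: 'sold' -> NEW (unique so far: 7)
  Token 8: 'quickly' -> NEW (unique so far: 8)
Unique types: ('and', 'eats', 'jumps', 'quickly', 'rabbit', 'rarely', 'sad', 'sold')
Vocabulary size: 8

8


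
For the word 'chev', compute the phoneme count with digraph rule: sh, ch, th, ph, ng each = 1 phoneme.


Parsing 'chev' greedily, digraphs first:
  'ch' -> digraph (1 consonant phoneme) (phonemes so far: 1)
  'e' -> vowel phoneme (phonemes so far: 2)
  'v' -> consonant phoneme (phonemes so far: 3)
Total phonemes: 3

3


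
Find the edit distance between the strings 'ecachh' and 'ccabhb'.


Building DP table for s1='ecachh' (len 6) and s2='ccabhb' (len 6):
       c  c  a  b  h  b
    0  1  2  3  4  5  6
  e 1  1  2  3  4  5  6
  c 2  1  1  2  3  4  5
  a 3  2  2  1  2  3  4
  c 4  3  2  2  2  3  4
  h 5  4  3  3  3  2  3
  h 6  5  4  4  4  3  3
Edit distance = dp[6][6] = 3

3


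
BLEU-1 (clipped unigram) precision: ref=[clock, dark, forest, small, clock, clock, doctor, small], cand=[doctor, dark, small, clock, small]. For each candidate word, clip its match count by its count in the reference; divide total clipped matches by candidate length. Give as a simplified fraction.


Reference word counts: {'clock': 3, 'dark': 1, 'doctor': 1, 'forest': 1, 'small': 2}
Checking each candidate word (with clipping):
  'doctor' -> in reference (ref count 1, used 1/1) -> match (matches: 1)
  'dark' -> in reference (ref count 1, used 1/1) -> match (matches: 2)
  'small' -> in reference (ref count 2, used 1/2) -> match (matches: 3)
  'clock' -> in reference (ref count 3, used 1/3) -> match (matches: 4)
  'small' -> in reference (ref count 2, used 2/2) -> match (matches: 5)
Clipped matches: 5, Candidate length: 5
Precision = 5/5 = 1

1


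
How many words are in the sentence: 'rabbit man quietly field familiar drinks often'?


Counting words by splitting on spaces:
  Word 1: 'rabbit'
  Word 2: 'man'
  Word 3: 'quietly'
  Word 4: 'field'
  Word 5: 'familiar'
  Word 6: 'drinks'
  Word 7: 'often'
Total words: 7

7


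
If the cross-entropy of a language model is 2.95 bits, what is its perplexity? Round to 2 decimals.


Perplexity formula: PP = 2^H
H = 2.95
PP = 2^2.95
Decompose: 2^2.95 = 2^2 * 2^0.95
2^2 = 4, 2^0.95 ~ 1.9318727
PP ~ 4 * 1.9318727 = 7.7274908
Rounded to 2 decimals: 7.73

7.73


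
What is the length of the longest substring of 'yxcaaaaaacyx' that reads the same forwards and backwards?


Scanning 'yxcaaaaaacyx' for palindromic substrings.
Substring at positions 2-9: 'caaaaaac'.
Check: reverse('caaaaaac') = 'caaaaaac' -> palindrome confirmed.
Neighbouring characters ('x' / 'y') break symmetry, so it cannot extend further.
No longer palindromic substring exists; longest length = 8

8


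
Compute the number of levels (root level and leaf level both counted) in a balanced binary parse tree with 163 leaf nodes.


In a balanced binary tree with n leaves the deepest leaf is ceil(log2(n)) edges below the root,
so counting node levels inclusive of root and leaves gives ceil(log2(n)) + 1 levels.
log2(163) = 7.3487
ceil(7.3487) = 8
levels = 8 + 1 = 9

9


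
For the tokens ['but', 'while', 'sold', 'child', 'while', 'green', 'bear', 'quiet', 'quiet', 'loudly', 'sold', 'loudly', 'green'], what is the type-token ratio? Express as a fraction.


Tokens: 13
Unique types: ('bear', 'but', 'child', 'green', 'loudly', 'quiet', 'sold', 'while') = 8
TTR = 8/13
Already in lowest terms.

8/13


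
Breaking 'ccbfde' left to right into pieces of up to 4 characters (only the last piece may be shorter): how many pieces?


'ccbfde' has 6 characters.
Chunking with max size 4:
  Chunk 1: 'ccbf' (positions 0-3)
  Chunk 2: 'de' (positions 4-5)
Total chunks: ceil(6 / 4) = 2

2


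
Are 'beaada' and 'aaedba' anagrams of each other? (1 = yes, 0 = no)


Sort characters of 'beaada': 'aaabde'
Sort characters of 'aaedba': 'aaabde'
Sorted forms match -> they ARE anagrams
Result: 1

1


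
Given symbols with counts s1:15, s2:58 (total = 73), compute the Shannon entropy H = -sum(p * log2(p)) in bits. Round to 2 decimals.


Computing entropy H = -sum(p_i * log2(p_i)):
  s1: p = 15/73 = 0.2055, -p*log2(p) = 0.4691
  s2: p = 58/73 = 0.7945, -p*log2(p) = 0.2637
H = sum of terms = 0.7328
Rounded to 2 decimals: 0.73

0.73


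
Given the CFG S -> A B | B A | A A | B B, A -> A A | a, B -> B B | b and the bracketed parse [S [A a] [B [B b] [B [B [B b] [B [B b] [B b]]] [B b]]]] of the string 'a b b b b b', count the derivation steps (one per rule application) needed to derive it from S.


Every bracketed nonterminal node [X ...] in the tree is produced by exactly one rule application.
Reading the tree off as a leftmost derivation:
  Step 1: S  =>  A B   (applied S -> A B)
  Step 2: A B  =>  a B   (applied A -> a)
  Step 3: a B  =>  a B B   (applied B -> B B)
  Step 4: a B B  =>  a b B   (applied B -> b)
  Step 5: a b B  =>  a b B B   (applied B -> B B)
  Step 6: a b B B  =>  a b B B B   (applied B -> B B)
  Step 7: a b B B B  =>  a b b B B   (applied B -> b)
  Step 8: a b b B B  =>  a b b B B B   (applied B -> B B)
  Step 9: a b b B B B  =>  a b b b B B   (applied B -> b)
  Step 10: a b b b B B  =>  a b b b b B   (applied B -> b)
  Step 11: a b b b b B  =>  a b b b b b   (applied B -> b)
Final yield: a b b b b b
Total rewrite steps: 11

11


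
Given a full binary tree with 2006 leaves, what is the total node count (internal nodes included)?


Leaf nodes (terminals): 2006
Internal nodes = n - 1 = 2006 - 1 = 2005
Total = leaves + internal = 2006 + 2005 = 4011

4011


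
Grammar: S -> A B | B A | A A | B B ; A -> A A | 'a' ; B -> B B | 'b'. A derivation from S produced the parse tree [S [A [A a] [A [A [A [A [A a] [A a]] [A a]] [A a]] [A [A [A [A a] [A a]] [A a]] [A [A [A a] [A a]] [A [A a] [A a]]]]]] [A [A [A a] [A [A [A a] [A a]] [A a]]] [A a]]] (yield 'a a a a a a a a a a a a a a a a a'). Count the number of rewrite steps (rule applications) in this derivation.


Every bracketed nonterminal node [X ...] in the tree is produced by exactly one rule application.
Reading the tree off as a leftmost derivation:
  Step 1: S  =>  A A   (applied S -> A A)
  Step 2: A A  =>  A A A   (applied A -> A A)
  Step 3: A A A  =>  a A A   (applied A -> a)
  Step 4: a A A  =>  a A A A   (applied A -> A A)
  Step 5: a A A A  =>  a A A A A   (applied A -> A A)
  Step 6: a A A A A  =>  a A A A A A   (applied A -> A A)
  Step 7: a A A A A A  =>  a A A A A A A   (applied A -> A A)
  Step 8: a A A A A A A  =>  a a A A A A A   (applied A -> a)
  Step 9: a a A A A A A  =>  a a a A A A A   (applied A -> a)
  Step 10: a a a A A A A  =>  a a a a A A A   (applied A -> a)
  Step 11: a a a a A A A  =>  a a a a a A A   (applied A -> a)
  Step 12: a a a a a A A  =>  a a a a a A A A   (applied A -> A A)
  Step 13: a a a a a A A A  =>  a a a a a A A A A   (applied A -> A A)
  Step 14: a a a a a A A A A  =>  a a a a a A A A A A   (applied A -> A A)
  Step 15: a a a a a A A A A A  =>  a a a a a a A A A A   (applied A -> a)
  Step 16: a a a a a a A A A A  =>  a a a a a a a A A A   (applied A -> a)
  Step 17: a a a a a a a A A A  =>  a a a a a a a a A A   (applied A -> a)
  Step 18: a a a a a a a a A A  =>  a a a a a a a a A A A   (applied A -> A A)
  Step 19: a a a a a a a a A A A  =>  a a a a a a a a A A A A   (applied A -> A A)
  Step 20: a a a a a a a a A A A A  =>  a a a a a a a a a A A A   (applied A -> a)
  Step 21: a a a a a a a a a A A A  =>  a a a a a a a a a a A A   (applied A -> a)
  Step 22: a a a a a a a a a a A A  =>  a a a a a a a a a a A A A   (applied A -> A A)
  Step 23: a a a a a a a a a a A A A  =>  a a a a a a a a a a a A A   (applied A -> a)
  Step 24: a a a a a a a a a a a A A  =>  a a a a a a a a a a a a A   (applied A -> a)
  Step 25: a a a a a a a a a a a a A  =>  a a a a a a a a a a a a A A   (applied A -> A A)
  Step 26: a a a a a a a a a a a a A A  =>  a a a a a a a a a a a a A A A   (applied A -> A A)
  Step 27: a a a a a a a a a a a a A A A  =>  a a a a a a a a a a a a a A A   (applied A -> a)
  Step 28: a a a a a a a a a a a a a A A  =>  a a a a a a a a a a a a a A A A   (applied A -> A A)
  Step 29: a a a a a a a a a a a a a A A A  =>  a a a a a a a a a a a a a A A A A   (applied A -> A A)
  Step 30: a a a a a a a a a a a a a A A A A  =>  a a a a a a a a a a a a a a A A A   (applied A -> a)
  Step 31: a a a a a a a a a a a a a a A A A  =>  a a a a a a a a a a a a a a a A A   (applied A -> a)
  Step 32: a a a a a a a a a a a a a a a A A  =>  a a a a a a a a a a a a a a a a A   (applied A -> a)
  Step 33: a a a a a a a a a a a a a a a a A  =>  a a a a a a a a a a a a a a a a a   (applied A -> a)
Final yield: a a a a a a a a a a a a a a a a a
Total rewrite steps: 33

33


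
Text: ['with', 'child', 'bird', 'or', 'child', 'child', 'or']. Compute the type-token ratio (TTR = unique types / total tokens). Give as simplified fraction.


Tokens: 7
Unique types: ('bird', 'child', 'or', 'with') = 4
TTR = 4/7
Already in lowest terms.

4/7


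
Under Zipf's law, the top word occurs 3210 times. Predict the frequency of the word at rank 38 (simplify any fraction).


Zipf's law: freq(rank) = f1 / rank
f1 = 3210, rank = 38
freq = 3210 / 38
GCD(3210, 38) = 2
Simplified: 1605/19

1605/19


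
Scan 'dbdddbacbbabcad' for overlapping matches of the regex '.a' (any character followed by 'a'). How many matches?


Pattern: .a means any character followed by 'a'.
Scanning 'dbdddbacbbabcad' position-by-position:
  Pos 0: window 'db' -> no
  Pos 1: window 'bd' -> no
  Pos 2: window 'dd' -> no
  Pos 3: window 'dd' -> no
  Pos 4: window 'db' -> no
  Pos 5: window 'ba' -> MATCH
  Pos 6: window 'ac' -> no
  Pos 7: window 'cb' -> no
  Pos 8: window 'bb' -> no
  Pos 9: window 'ba' -> MATCH
  Pos 10: window 'ab' -> no
  Pos 11: window 'bc' -> no
  Pos 12: window 'ca' -> MATCH
  Pos 13: window 'ad' -> no
  Pos 14: window 'd' -> no
Total matches: 3

3


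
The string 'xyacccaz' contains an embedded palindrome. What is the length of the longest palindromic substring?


Scanning 'xyacccaz' for palindromic substrings.
Substring at positions 2-6: 'accca'.
Check: reverse('accca') = 'accca' -> palindrome confirmed.
Neighbouring characters ('y' / 'z') break symmetry, so it cannot extend further.
No longer palindromic substring exists; longest length = 5

5


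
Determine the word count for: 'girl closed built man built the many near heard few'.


Counting words by splitting on spaces:
  Word 1: 'girl'
  Word 2: 'closed'
  Word 3: 'built'
  Word 4: 'man'
  Word 5: 'built'
  Word 6: 'the'
  Word 7: 'many'
  Word 8: 'near'
  Word 9: 'heard'
  Word 10: 'few'
Total words: 10

10


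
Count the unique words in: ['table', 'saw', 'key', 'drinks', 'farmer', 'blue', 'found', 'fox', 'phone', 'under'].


Listing all tokens and tracking unique types:
  Token 1: 'table' -> NEW (unique so far: 1)
  Token 2: 'saw' -> NEW (unique so far: 2)
  Token 3: 'key' -> NEW (unique so far: 3)
  Token 4: 'drinks' -> NEW (unique so far: 4)
  Token 5: 'farmer' -> NEW (unique so far: 5)
  Token 6: 'blue' -> NEW (unique so far: 6)
  Token 7: 'found' -> NEW (unique so far: 7)
  Token 8: 'fox' -> NEW (unique so far: 8)
  Token 9: 'phone' -> NEW (unique so far: 9)
  Token 10: 'under' -> NEW (unique so far: 10)
Unique types: ('blue', 'drinks', 'farmer', 'found', 'fox', 'key', 'phone', 'saw', 'table', 'under')
Vocabulary size: 10

10


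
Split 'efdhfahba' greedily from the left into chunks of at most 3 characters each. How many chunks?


'efdhfahba' has 9 characters.
Chunking with max size 3:
  Chunk 1: 'efd' (positions 0-2)
  Chunk 2: 'hfa' (positions 3-5)
  Chunk 3: 'hba' (positions 6-8)
Total chunks: ceil(9 / 3) = 3

3


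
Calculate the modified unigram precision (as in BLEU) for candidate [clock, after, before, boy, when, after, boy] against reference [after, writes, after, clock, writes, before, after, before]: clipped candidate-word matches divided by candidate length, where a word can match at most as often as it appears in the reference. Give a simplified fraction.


Reference word counts: {'after': 3, 'before': 2, 'clock': 1, 'writes': 2}
Checking each candidate word (with clipping):
  'clock' -> in reference (ref count 1, used 1/1) -> match (matches: 1)
  'after' -> in reference (ref count 3, used 1/3) -> match (matches: 2)
  'before' -> in reference (ref count 2, used 1/2) -> match (matches: 3)
  'boy' -> not in reference -> no match (matches: 3)
  'when' -> not in reference -> no match (matches: 3)
  'after' -> in reference (ref count 3, used 2/3) -> match (matches: 4)
  'boy' -> not in reference -> no match (matches: 4)
Clipped matches: 4, Candidate length: 7
Precision = 4/7

4/7


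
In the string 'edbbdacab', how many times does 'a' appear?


Scanning 'edbbdacab' for 'a':
  Position 5: 'a' -> MATCH (count: 1)
  Position 7: 'a' -> MATCH (count: 2)
Total occurrences of 'a': 2

2


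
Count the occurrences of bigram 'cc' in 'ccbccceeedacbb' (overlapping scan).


Scanning 'ccbccceeedacbb' for bigram 'cc':
  Position 0: 'cc' -> MATCH
  Position 1: 'cb' -> no
  Position 2: 'bc' -> no
  Position 3: 'cc' -> MATCH
  Position 4: 'cc' -> MATCH
  Position 5: 'ce' -> no
  Position 6: 'ee' -> no
  Position 7: 'ee' -> no
  Position 8: 'ed' -> no
  Position 9: 'da' -> no
  Position 10: 'ac' -> no
  Position 11: 'cb' -> no
  Position 12: 'bb' -> no
Total matches: 3

3


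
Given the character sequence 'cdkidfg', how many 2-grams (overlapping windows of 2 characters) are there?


String 'cdkidfg' has length L = 7.
Number of overlapping n-grams = L - n + 1
Substituting: 7 - 2 + 1 = 6

6


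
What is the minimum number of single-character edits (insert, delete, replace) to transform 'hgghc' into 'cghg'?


Building DP table for s1='hgghc' (len 5) and s2='cghg' (len 4):
       c  g  h  g
    0  1  2  3  4
  h 1  1  2  2  3
  g 2  2  1  2  2
  g 3  3  2  2  2
  h 4  4  3  2  3
  c 5  4  4  3  3
Edit distance = dp[5][4] = 3

3


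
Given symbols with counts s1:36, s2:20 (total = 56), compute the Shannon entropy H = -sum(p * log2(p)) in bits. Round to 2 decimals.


Computing entropy H = -sum(p_i * log2(p_i)):
  s1: p = 36/56 = 0.6429, -p*log2(p) = 0.4098
  s2: p = 20/56 = 0.3571, -p*log2(p) = 0.5305
H = sum of terms = 0.9403
Rounded to 2 decimals: 0.94

0.94


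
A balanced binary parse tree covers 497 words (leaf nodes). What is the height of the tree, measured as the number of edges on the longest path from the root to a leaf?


In a balanced binary tree with n leaves the deepest leaf is ceil(log2(n)) edges below the root.
log2(497) = 8.9571
ceil(8.9571) = 9
height (edges) = 9

9


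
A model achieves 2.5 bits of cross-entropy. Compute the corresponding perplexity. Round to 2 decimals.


Perplexity formula: PP = 2^H
H = 2.5
PP = 2^2.5
Decompose: 2^2.5 = 2^2 * 2^0.5 = 2^2 * sqrt(2)
2^2 = 4, sqrt(2) ~ 1.4142136
PP ~ 4 * 1.4142136 = 5.6568544
Rounded to 2 decimals: 5.66

5.66


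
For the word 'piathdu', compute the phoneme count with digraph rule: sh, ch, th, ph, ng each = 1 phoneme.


Parsing 'piathdu' greedily, digraphs first:
  'p' -> consonant phoneme (phonemes so far: 1)
  'i' -> vowel phoneme (phonemes so far: 2)
  'a' -> vowel phoneme (phonemes so far: 3)
  'th' -> digraph (1 consonant phoneme) (phonemes so far: 4)
  'd' -> consonant phoneme (phonemes so far: 5)
  'u' -> vowel phoneme (phonemes so far: 6)
Total phonemes: 6

6


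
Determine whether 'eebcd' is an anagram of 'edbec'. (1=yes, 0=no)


Sort characters of 'eebcd': 'bcdee'
Sort characters of 'edbec': 'bcdee'
Sorted forms match -> they ARE anagrams
Result: 1

1


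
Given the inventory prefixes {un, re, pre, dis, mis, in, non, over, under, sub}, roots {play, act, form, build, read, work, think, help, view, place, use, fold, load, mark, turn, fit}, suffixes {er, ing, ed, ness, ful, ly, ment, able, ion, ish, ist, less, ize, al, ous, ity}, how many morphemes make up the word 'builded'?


Segmenting 'builded' against the inventory:
  'build' -> root (morpheme 1)
  'ed' -> suffix (morpheme 2)
Total morphemes: 2

2


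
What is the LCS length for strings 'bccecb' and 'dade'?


DP table for LCS of 'bccecb' and 'dade':
       d  a  d  e
    0  0  0  0  0
  b 0  0  0  0  0
  c 0  0  0  0  0
  c 0  0  0  0  0
  e 0  0  0  0  1
  c 0  0  0  0  1
  b 0  0  0  0  1
LCS: 'e'
LCS length = 1

1


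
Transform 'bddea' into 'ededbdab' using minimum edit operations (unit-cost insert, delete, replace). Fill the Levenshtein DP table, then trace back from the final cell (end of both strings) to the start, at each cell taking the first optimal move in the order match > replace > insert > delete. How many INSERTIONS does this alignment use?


Edit distance = 5. Backtracking from cell (5, 8) with preference match > replace > insert > delete,
then listing the resulting alignment 'bddea' -> 'ededbdab' left to right:
  Step 1: replace b->e
  Step 2: keep 'd'
  Step 3: insert 'e' [insertion #1]
  Step 4: keep 'd'
  Step 5: insert 'b' [insertion #2]
  Step 6: replace e->d
  Step 7: keep 'a'
  Step 8: insert 'b' [insertion #3]
Total insertions: 3

3


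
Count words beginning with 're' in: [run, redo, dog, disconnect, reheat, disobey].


Checking each word for prefix 're':
  'run' -> no (count: 0)
  'redo' -> YES, starts with 're' (count: 1)
  'dog' -> no (count: 1)
  'disconnect' -> no (count: 1)
  'reheat' -> YES, starts with 're' (count: 2)
  'disobey' -> no (count: 2)
Total with prefix 're': 2

2


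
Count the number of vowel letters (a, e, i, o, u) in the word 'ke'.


Scanning each character of 'ke':
  Position 1: 'k' -> consonant (running count: 0)
  Position 2: 'e' -> vowel (running count: 1)
Total vowels: 1

1


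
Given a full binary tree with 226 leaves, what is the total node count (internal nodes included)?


Leaf nodes (terminals): 226
Internal nodes = n - 1 = 226 - 1 = 225
Total = leaves + internal = 226 + 225 = 451

451


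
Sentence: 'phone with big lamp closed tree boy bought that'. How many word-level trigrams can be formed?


Word trigrams from [9] words:
  Trigram 1: (phone with big)
  Trigram 2: (with big lamp)
  Trigram 3: (big lamp closed)
  Trigram 4: (lamp closed tree)
  Trigram 5: (closed tree boy)
  Trigram 6: (tree boy bought)
  Trigram 7: (boy bought that)
Total word trigrams: 9 - 2 = 7

7


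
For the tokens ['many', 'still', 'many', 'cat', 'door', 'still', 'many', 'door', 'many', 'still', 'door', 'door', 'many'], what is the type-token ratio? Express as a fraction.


Tokens: 13
Unique types: ('cat', 'door', 'many', 'still') = 4
TTR = 4/13
Already in lowest terms.

4/13
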